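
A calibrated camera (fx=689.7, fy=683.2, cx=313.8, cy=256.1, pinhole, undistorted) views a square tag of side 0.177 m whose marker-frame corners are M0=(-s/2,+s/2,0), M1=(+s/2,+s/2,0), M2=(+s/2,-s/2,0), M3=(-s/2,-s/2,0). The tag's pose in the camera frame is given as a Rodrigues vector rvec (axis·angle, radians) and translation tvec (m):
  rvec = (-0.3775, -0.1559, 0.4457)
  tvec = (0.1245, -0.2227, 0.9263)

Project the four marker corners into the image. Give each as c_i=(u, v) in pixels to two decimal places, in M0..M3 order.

Intrinsics K: fx=689.7, fy=683.2, cx=313.8, cy=256.1
Marker side s = 0.177 m; corners in marker frame (Z=0):
  M0 = (-0.0885, +0.0885, 0)
  M1 = (+0.0885, +0.0885, 0)
  M2 = (+0.0885, -0.0885, 0)
  M3 = (-0.0885, -0.0885, 0)
rvec = (-0.3775, -0.1559, 0.4457), |rvec| = θ = 0.60453 rad = 34.637°
Rodrigues: sinθ=0.56838, 1−cosθ=0.17723; R = I + sinθ·[k]× + (1−cosθ)·[k]×²:
    [+0.89188 -0.39050 -0.22817]
    [+0.44759 +0.83455 +0.32123]
    [+0.06498 -0.38862 +0.91910]
t = (0.1245, -0.2227, 0.9263) m
M0: Pc = R·M0+t = (+0.01101, -0.18845, +0.88616); u = 689.7·(+0.01101)/0.88616 + 313.8 = 322.3686, v = 683.2·(-0.18845)/0.88616 + 256.1 = 110.8082
M1: Pc = R·M1+t = (+0.16887, -0.10923, +0.89766); u = 689.7·(+0.16887)/0.89766 + 313.8 = 443.5496, v = 683.2·(-0.10923)/0.89766 + 256.1 = 172.9655
M2: Pc = R·M2+t = (+0.23799, -0.25695, +0.96644); u = 689.7·(+0.23799)/0.96644 + 313.8 = 483.6414, v = 683.2·(-0.25695)/0.96644 + 256.1 = 74.4587
M3: Pc = R·M3+t = (+0.08013, -0.33617, +0.95494); u = 689.7·(+0.08013)/0.95494 + 313.8 = 371.6722, v = 683.2·(-0.33617)/0.95494 + 256.1 = 15.5923

c0=(322.37, 110.81) c1=(443.55, 172.97) c2=(483.64, 74.46) c3=(371.67, 15.59)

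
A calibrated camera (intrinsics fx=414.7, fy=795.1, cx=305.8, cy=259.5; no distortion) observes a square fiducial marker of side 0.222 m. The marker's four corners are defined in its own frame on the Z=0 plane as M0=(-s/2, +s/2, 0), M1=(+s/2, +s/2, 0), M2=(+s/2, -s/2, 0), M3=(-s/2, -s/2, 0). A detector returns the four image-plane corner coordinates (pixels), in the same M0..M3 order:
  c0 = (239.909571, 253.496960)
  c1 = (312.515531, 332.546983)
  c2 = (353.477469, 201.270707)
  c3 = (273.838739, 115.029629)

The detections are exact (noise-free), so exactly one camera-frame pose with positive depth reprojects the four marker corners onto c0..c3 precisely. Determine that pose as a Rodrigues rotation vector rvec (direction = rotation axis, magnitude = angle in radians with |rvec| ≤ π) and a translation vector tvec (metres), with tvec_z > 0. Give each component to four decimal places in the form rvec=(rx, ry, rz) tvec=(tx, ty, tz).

rvec=(0.4344, 0.1269, 0.5042) tvec=(-0.0299, -0.0410, 1.0540)

Intrinsics K: fx=414.7, fy=795.1, cx=305.8, cy=259.5
Marker side s = 0.222 m; corners in marker frame (Z=0):
  M0 = (-0.1110, +0.1110, 0)
  M1 = (+0.1110, +0.1110, 0)
  M2 = (+0.1110, -0.1110, 0)
  M3 = (-0.1110, -0.1110, 0)
Detected image corners:
  c0 = (239.909571, 253.496960) px
  c1 = (312.515531, 332.546983) px
  c2 = (353.477469, 201.270707) px
  c3 = (273.838739, 115.029629) px
Planar DLT: solve 8×8 A·h = b for H (H[2,2]=1):
  H  [+338.80816 -47.56758 +294.03393]
  H  [+368.96659 +700.16576 +228.60689]
  H  [-0.01140 +0.41055 +1.00000]
B = K⁻¹H; ‖b₁‖=0.948807, ‖b₂‖=0.948807; λ = 2/(‖b₁‖+‖b₂‖) = 1.053955, sign → tz>0 ⇒ λ=+1.053955
r₁ = λ·B[:,0] = (+0.86994,+0.49301,-0.01202); r₂ = λ·B[:,1] = (-0.43997,+0.78689,+0.43270)
r₃ = r₁×r₂ = (+0.22279,-0.37114,+0.90146); SVD([r₁ r₂ r₃]) → R = UVᵀ:
  R  [+0.86994 -0.43997 +0.22279]
  R  [+0.49301 +0.78689 -0.37114]
  R  [-0.01202 +0.43270 +0.90146]
t = (-0.02990, -0.04095, +1.05396) m
tr R = 2.558288; θ = arccos((tr R − 1)/2) = 0.677498 rad = 38.818°
axis k = ((R−Rᵀ)₃₂, (R−Rᵀ)₁₃, (R−Rᵀ)₂₁) / (2 sinθ) = (+0.641178, +0.187291, +0.744186)
rvec = θ·k = (+0.434397, +0.126889, +0.504184)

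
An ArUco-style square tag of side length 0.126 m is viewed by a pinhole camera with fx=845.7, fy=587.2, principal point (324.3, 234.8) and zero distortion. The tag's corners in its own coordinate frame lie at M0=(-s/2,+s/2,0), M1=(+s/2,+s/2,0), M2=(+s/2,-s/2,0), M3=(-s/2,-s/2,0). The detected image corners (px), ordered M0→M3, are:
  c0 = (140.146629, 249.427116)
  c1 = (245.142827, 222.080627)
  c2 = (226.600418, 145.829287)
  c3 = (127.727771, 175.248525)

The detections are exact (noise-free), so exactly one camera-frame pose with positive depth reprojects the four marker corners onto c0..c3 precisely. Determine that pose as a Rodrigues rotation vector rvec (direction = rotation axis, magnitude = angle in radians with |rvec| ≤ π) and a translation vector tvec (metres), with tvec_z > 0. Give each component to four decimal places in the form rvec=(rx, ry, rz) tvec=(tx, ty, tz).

Intrinsics K: fx=845.7, fy=587.2, cx=324.3, cy=234.8
Marker side s = 0.126 m; corners in marker frame (Z=0):
  M0 = (-0.0630, +0.0630, 0)
  M1 = (+0.0630, +0.0630, 0)
  M2 = (+0.0630, -0.0630, 0)
  M3 = (-0.0630, -0.0630, 0)
Detected image corners:
  c0 = (140.146629, 249.427116) px
  c1 = (245.142827, 222.080627) px
  c2 = (226.600418, 145.829287) px
  c3 = (127.727771, 175.248525) px
Planar DLT: solve 8×8 A·h = b for H (H[2,2]=1):
  H  [+738.64869 +44.71464 +183.48926]
  H  [-300.18312 +513.62322 +197.48952]
  H  [-0.37702 -0.41952 +1.00000]
B = K⁻¹H; ‖b₁‖=1.143844, ‖b₂‖=1.143844; λ = 2/(‖b₁‖+‖b₂‖) = 0.874245, sign → tz>0 ⇒ λ=+0.874245
r₁ = λ·B[:,0] = (+0.88997,-0.31513,-0.32961); r₂ = λ·B[:,1] = (+0.18687,+0.91136,-0.36676)
r₃ = r₁×r₂ = (+0.41596,+0.26481,+0.86997); SVD([r₁ r₂ r₃]) → R = UVᵀ:
  R  [+0.88997 +0.18687 +0.41596]
  R  [-0.31513 +0.91136 +0.26481]
  R  [-0.32961 -0.36676 +0.86997]
t = (-0.14556, -0.05555, +0.87425) m
tr R = 2.671299; θ = arccos((tr R − 1)/2) = 0.581482 rad = 33.316°
axis k = ((R−Rᵀ)₃₂, (R−Rᵀ)₁₃, (R−Rᵀ)₂₁) / (2 sinθ) = (-0.574930, +0.678702, -0.456968)
rvec = θ·k = (-0.334311, +0.394653, -0.265719)

rvec=(-0.3343, 0.3947, -0.2657) tvec=(-0.1456, -0.0555, 0.8742)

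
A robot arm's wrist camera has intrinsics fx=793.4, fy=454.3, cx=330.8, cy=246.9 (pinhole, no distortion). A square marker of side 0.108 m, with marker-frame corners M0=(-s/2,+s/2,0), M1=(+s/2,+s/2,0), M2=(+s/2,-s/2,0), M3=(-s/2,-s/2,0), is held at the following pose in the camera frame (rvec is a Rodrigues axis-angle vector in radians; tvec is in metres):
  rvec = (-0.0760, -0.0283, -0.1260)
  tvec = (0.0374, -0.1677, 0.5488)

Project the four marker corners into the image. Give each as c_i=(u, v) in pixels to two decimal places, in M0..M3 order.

Intrinsics K: fx=793.4, fy=454.3, cx=330.8, cy=246.9
Marker side s = 0.108 m; corners in marker frame (Z=0):
  M0 = (-0.0540, +0.0540, 0)
  M1 = (+0.0540, +0.0540, 0)
  M2 = (+0.0540, -0.0540, 0)
  M3 = (-0.0540, -0.0540, 0)
rvec = (-0.0760, -0.0283, -0.1260), |rvec| = θ = 0.14984 rad = 8.585°
Rodrigues: sinθ=0.14928, 1−cosθ=0.01121; R = I + sinθ·[k]× + (1−cosθ)·[k]×²:
    [+0.99168 +0.12660 -0.02342]
    [-0.12446 +0.98919 +0.07750]
    [+0.03297 -0.07394 +0.99672]
t = (0.0374, -0.1677, 0.5488) m
M0: Pc = R·M0+t = (-0.00931, -0.10756, +0.54303); u = 793.4·(-0.00931)/0.54303 + 330.8 = 317.1915, v = 454.3·(-0.10756)/0.54303 + 246.9 = 156.9121
M1: Pc = R·M1+t = (+0.09779, -0.12100, +0.54659); u = 793.4·(+0.09779)/0.54659 + 330.8 = 472.7429, v = 454.3·(-0.12100)/0.54659 + 246.9 = 146.3267
M2: Pc = R·M2+t = (+0.08411, -0.22784, +0.55457); u = 793.4·(+0.08411)/0.55457 + 330.8 = 451.1377, v = 454.3·(-0.22784)/0.55457 + 246.9 = 60.2584
M3: Pc = R·M3+t = (-0.02299, -0.21440, +0.55101); u = 793.4·(-0.02299)/0.55101 + 330.8 = 297.7010, v = 454.3·(-0.21440)/0.55101 + 246.9 = 70.1343

c0=(317.19, 156.91) c1=(472.74, 146.33) c2=(451.14, 60.26) c3=(297.70, 70.13)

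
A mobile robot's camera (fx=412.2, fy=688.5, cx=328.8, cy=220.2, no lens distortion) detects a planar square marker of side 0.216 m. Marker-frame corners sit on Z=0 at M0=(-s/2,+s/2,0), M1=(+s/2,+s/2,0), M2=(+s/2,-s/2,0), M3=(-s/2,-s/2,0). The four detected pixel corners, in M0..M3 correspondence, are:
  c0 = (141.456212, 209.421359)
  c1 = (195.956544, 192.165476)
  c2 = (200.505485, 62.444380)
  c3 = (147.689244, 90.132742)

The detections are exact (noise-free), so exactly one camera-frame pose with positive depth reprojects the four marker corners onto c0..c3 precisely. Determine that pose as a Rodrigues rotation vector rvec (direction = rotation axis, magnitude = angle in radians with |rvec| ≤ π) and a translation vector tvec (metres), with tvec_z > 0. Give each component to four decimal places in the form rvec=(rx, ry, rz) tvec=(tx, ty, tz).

rvec=(-0.2074, 0.5133, -0.0675) tvec=(-0.4380, -0.1363, 1.1387)

Intrinsics K: fx=412.2, fy=688.5, cx=328.8, cy=220.2
Marker side s = 0.216 m; corners in marker frame (Z=0):
  M0 = (-0.1080, +0.1080, 0)
  M1 = (+0.1080, +0.1080, 0)
  M2 = (+0.1080, -0.1080, 0)
  M3 = (-0.1080, -0.1080, 0)
Detected image corners:
  c0 = (141.456212, 209.421359) px
  c1 = (195.956544, 192.165476) px
  c2 = (200.505485, 62.444380) px
  c3 = (147.689244, 90.132742) px
Planar DLT: solve 8×8 A·h = b for H (H[2,2]=1):
  H  [+176.04173 -57.30471 +170.23432]
  H  [-162.96364 +549.30978 +137.79101]
  H  [-0.42180 -0.18768 +1.00000]
B = K⁻¹H; ‖b₁‖=0.878216, ‖b₂‖=0.878216; λ = 2/(‖b₁‖+‖b₂‖) = 1.138672, sign → tz>0 ⇒ λ=+1.138672
r₁ = λ·B[:,0] = (+0.86942,-0.11591,-0.48029); r₂ = λ·B[:,1] = (+0.01217,+0.97682,-0.21371)
r₃ = r₁×r₂ = (+0.49393,+0.17996,+0.85068); SVD([r₁ r₂ r₃]) → R = UVᵀ:
  R  [+0.86942 +0.01217 +0.49393]
  R  [-0.11591 +0.97682 +0.17996]
  R  [-0.48029 -0.21371 +0.85068]
t = (-0.43803, -0.13629, +1.13867) m
tr R = 2.696915; θ = arccos((tr R − 1)/2) = 0.557733 rad = 31.956°
axis k = ((R−Rᵀ)₃₂, (R−Rᵀ)₁₃, (R−Rᵀ)₂₁) / (2 sinθ) = (-0.371897, +0.920355, -0.120993)
rvec = θ·k = (-0.207419, +0.513312, -0.067482)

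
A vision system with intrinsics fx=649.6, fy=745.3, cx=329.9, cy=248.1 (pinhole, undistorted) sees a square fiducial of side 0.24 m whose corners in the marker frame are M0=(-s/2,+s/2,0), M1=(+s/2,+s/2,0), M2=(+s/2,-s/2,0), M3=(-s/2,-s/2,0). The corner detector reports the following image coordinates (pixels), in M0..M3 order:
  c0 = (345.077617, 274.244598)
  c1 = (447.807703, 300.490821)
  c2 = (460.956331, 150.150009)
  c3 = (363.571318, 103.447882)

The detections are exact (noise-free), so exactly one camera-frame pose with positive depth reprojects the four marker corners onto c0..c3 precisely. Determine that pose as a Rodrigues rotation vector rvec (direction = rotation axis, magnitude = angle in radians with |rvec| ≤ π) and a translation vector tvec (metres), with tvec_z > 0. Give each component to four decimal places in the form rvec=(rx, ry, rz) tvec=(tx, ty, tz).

Intrinsics K: fx=649.6, fy=745.3, cx=329.9, cy=248.1
Marker side s = 0.24 m; corners in marker frame (Z=0):
  M0 = (-0.1200, +0.1200, 0)
  M1 = (+0.1200, +0.1200, 0)
  M2 = (+0.1200, -0.1200, 0)
  M3 = (-0.1200, -0.1200, 0)
Detected image corners:
  c0 = (345.077617, 274.244598) px
  c1 = (447.807703, 300.490821) px
  c2 = (460.956331, 150.150009) px
  c3 = (363.571318, 103.447882) px
Planar DLT: solve 8×8 A·h = b for H (H[2,2]=1):
  H  [+643.65955 -119.29122 +407.84956]
  H  [+268.87992 +638.44989 +207.02208]
  H  [+0.56122 -0.13384 +1.00000]
B = K⁻¹H; ‖b₁‖=0.918387, ‖b₂‖=0.918387; λ = 2/(‖b₁‖+‖b₂‖) = 1.088866, sign → tz>0 ⇒ λ=+1.088866
r₁ = λ·B[:,0] = (+0.76856,+0.18940,+0.61110); r₂ = λ·B[:,1] = (-0.12594,+0.98127,-0.14574)
r₃ = r₁×r₂ = (-0.62726,+0.03504,+0.77803); SVD([r₁ r₂ r₃]) → R = UVᵀ:
  R  [+0.76856 -0.12594 -0.62726]
  R  [+0.18940 +0.98127 +0.03504]
  R  [+0.61110 -0.14574 +0.77803]
t = (+0.13066, -0.06001, +1.08887) m
tr R = 2.527862; θ = arccos((tr R − 1)/2) = 0.701413 rad = 40.188°
axis k = ((R−Rᵀ)₃₂, (R−Rᵀ)₁₃, (R−Rᵀ)₂₁) / (2 sinθ) = (-0.140075, -0.959519, +0.244342)
rvec = θ·k = (-0.098250, -0.673019, +0.171385)

rvec=(-0.0983, -0.6730, 0.1714) tvec=(0.1307, -0.0600, 1.0889)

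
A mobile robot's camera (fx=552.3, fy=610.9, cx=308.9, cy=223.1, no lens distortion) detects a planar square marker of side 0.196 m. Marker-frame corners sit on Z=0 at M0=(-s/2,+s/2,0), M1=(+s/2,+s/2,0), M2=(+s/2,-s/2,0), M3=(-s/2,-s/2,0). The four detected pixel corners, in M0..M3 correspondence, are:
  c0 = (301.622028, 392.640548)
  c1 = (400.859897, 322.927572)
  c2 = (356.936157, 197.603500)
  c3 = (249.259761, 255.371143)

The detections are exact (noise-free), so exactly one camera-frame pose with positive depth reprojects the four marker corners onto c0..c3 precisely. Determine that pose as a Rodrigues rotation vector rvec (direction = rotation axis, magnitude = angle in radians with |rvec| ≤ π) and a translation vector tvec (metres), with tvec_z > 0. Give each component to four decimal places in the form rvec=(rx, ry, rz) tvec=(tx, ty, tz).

rvec=(0.0413, -0.4897, -0.4071) tvec=(0.0320, 0.0925, 0.8263)

Intrinsics K: fx=552.3, fy=610.9, cx=308.9, cy=223.1
Marker side s = 0.196 m; corners in marker frame (Z=0):
  M0 = (-0.0980, +0.0980, 0)
  M1 = (+0.0980, +0.0980, 0)
  M2 = (+0.0980, -0.0980, 0)
  M3 = (-0.0980, -0.0980, 0)
Detected image corners:
  c0 = (301.622028, 392.640548) px
  c1 = (400.859897, 322.927572) px
  c2 = (356.936157, 197.603500) px
  c3 = (249.259761, 255.371143) px
Planar DLT: solve 8×8 A·h = b for H (H[2,2]=1):
  H  [+705.29548 +297.89607 +330.30952]
  H  [-166.93463 +715.95363 +291.48874]
  H  [+0.54344 +0.16326 +1.00000]
B = K⁻¹H; ‖b₁‖=1.210255, ‖b₂‖=1.210255; λ = 2/(‖b₁‖+‖b₂‖) = 0.826272, sign → tz>0 ⇒ λ=+0.826272
r₁ = λ·B[:,0] = (+0.80402,-0.38977,+0.44903); r₂ = λ·B[:,1] = (+0.37022,+0.91910,+0.13490)
r₃ = r₁×r₂ = (-0.46528,+0.05778,+0.88327); SVD([r₁ r₂ r₃]) → R = UVᵀ:
  R  [+0.80402 +0.37022 -0.46528]
  R  [-0.38977 +0.91910 +0.05778]
  R  [+0.44903 +0.13490 +0.88327]
t = (+0.03203, +0.09250, +0.82627) m
tr R = 2.606392; θ = arccos((tr R − 1)/2) = 0.638156 rad = 36.564°
axis k = ((R−Rᵀ)₃₂, (R−Rᵀ)₁₃, (R−Rᵀ)₂₁) / (2 sinθ) = (+0.064732, -0.767408, -0.637883)
rvec = θ·k = (+0.041309, -0.489726, -0.407068)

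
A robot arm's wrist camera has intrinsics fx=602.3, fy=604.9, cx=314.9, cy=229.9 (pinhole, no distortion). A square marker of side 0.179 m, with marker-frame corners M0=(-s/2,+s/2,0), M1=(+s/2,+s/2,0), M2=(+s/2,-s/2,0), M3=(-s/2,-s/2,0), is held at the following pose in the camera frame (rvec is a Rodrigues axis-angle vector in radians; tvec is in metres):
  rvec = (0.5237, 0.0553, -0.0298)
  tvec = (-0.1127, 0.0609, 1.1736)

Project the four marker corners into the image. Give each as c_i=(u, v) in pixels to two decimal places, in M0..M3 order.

Intrinsics K: fx=602.3, fy=604.9, cx=314.9, cy=229.9
Marker side s = 0.179 m; corners in marker frame (Z=0):
  M0 = (-0.0895, +0.0895, 0)
  M1 = (+0.0895, +0.0895, 0)
  M2 = (+0.0895, -0.0895, 0)
  M3 = (-0.0895, -0.0895, 0)
rvec = (0.5237, 0.0553, -0.0298), |rvec| = θ = 0.52745 rad = 30.221°
Rodrigues: sinθ=0.50334, 1−cosθ=0.13591; R = I + sinθ·[k]× + (1−cosθ)·[k]×²:
    [+0.99807 +0.04259 +0.04515]
    [-0.01429 +0.86559 -0.50056]
    [-0.06040 +0.49895 +0.86453]
t = (-0.1127, 0.0609, 1.1736) m
M0: Pc = R·M0+t = (-0.19822, +0.13965, +1.22366); u = 602.3·(-0.19822)/1.22366 + 314.9 = 217.3358, v = 604.9·(+0.13965)/1.22366 + 229.9 = 298.9335
M1: Pc = R·M1+t = (-0.01956, +0.13709, +1.21285); u = 602.3·(-0.01956)/1.21285 + 314.9 = 305.1859, v = 604.9·(+0.13709)/1.21285 + 229.9 = 298.2731
M2: Pc = R·M2+t = (-0.02718, -0.01785, +1.12354); u = 602.3·(-0.02718)/1.12354 + 314.9 = 300.3274, v = 604.9·(-0.01785)/1.12354 + 229.9 = 220.2904
M3: Pc = R·M3+t = (-0.20584, -0.01529, +1.13435); u = 602.3·(-0.20584)/1.13435 + 314.9 = 205.6068, v = 604.9·(-0.01529)/1.13435 + 229.9 = 221.7460

c0=(217.34, 298.93) c1=(305.19, 298.27) c2=(300.33, 220.29) c3=(205.61, 221.75)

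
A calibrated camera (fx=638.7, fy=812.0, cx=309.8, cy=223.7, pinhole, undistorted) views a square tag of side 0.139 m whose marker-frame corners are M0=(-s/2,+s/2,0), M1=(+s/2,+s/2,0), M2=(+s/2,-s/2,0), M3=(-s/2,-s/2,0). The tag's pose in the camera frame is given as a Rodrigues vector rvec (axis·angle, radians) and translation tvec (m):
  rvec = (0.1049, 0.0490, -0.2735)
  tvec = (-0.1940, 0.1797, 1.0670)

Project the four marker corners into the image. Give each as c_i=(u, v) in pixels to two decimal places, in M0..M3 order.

Intrinsics K: fx=638.7, fy=812.0, cx=309.8, cy=223.7
Marker side s = 0.139 m; corners in marker frame (Z=0):
  M0 = (-0.0695, +0.0695, 0)
  M1 = (+0.0695, +0.0695, 0)
  M2 = (+0.0695, -0.0695, 0)
  M3 = (-0.0695, -0.0695, 0)
rvec = (0.1049, 0.0490, -0.2735), |rvec| = θ = 0.29700 rad = 17.017°
Rodrigues: sinθ=0.29265, 1−cosθ=0.04378; R = I + sinθ·[k]× + (1−cosθ)·[k]×²:
    [+0.96168 +0.27205 +0.03404]
    [-0.26695 +0.95741 -0.11002]
    [-0.06252 +0.09671 +0.99335]
t = (-0.1940, 0.1797, 1.0670) m
M0: Pc = R·M0+t = (-0.24193, +0.26479, +1.07807); u = 638.7·(-0.24193)/1.07807 + 309.8 = 166.4690, v = 812.0·(+0.26479)/1.07807 + 223.7 = 423.1420
M1: Pc = R·M1+t = (-0.10826, +0.22769, +1.06938); u = 638.7·(-0.10826)/1.06938 + 309.8 = 245.1427, v = 812.0·(+0.22769)/1.06938 + 223.7 = 396.5878
M2: Pc = R·M2+t = (-0.14607, +0.09461, +1.05593); u = 638.7·(-0.14607)/1.05593 + 309.8 = 221.4467, v = 812.0·(+0.09461)/1.05593 + 223.7 = 296.4518
M3: Pc = R·M3+t = (-0.27974, +0.13171, +1.06462); u = 638.7·(-0.27974)/1.06462 + 309.8 = 141.9730, v = 812.0·(+0.13171)/1.06462 + 223.7 = 324.1586

c0=(166.47, 423.14) c1=(245.14, 396.59) c2=(221.45, 296.45) c3=(141.97, 324.16)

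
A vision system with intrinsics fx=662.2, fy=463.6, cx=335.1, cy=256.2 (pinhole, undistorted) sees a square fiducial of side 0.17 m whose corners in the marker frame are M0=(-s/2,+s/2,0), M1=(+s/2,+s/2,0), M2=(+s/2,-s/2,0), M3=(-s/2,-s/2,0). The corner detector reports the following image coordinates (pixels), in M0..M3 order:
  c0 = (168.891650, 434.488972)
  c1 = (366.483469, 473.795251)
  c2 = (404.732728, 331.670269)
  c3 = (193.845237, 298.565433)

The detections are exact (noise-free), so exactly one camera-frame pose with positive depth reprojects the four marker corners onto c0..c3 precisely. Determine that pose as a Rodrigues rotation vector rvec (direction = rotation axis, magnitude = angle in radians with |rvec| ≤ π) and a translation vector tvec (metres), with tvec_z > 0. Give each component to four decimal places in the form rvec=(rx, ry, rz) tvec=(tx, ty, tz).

rvec=(0.1574, 0.1996, 0.1781) tvec=(-0.0436, 0.1468, 0.5243)

Intrinsics K: fx=662.2, fy=463.6, cx=335.1, cy=256.2
Marker side s = 0.17 m; corners in marker frame (Z=0):
  M0 = (-0.0850, +0.0850, 0)
  M1 = (+0.0850, +0.0850, 0)
  M2 = (+0.0850, -0.0850, 0)
  M3 = (-0.0850, -0.0850, 0)
Detected image corners:
  c0 = (168.891650, 434.488972) px
  c1 = (366.483469, 473.795251) px
  c2 = (404.732728, 331.670269) px
  c3 = (193.845237, 298.565433) px
Planar DLT: solve 8×8 A·h = b for H (H[2,2]=1):
  H  [+1101.63574 -91.44556 +280.02480]
  H  [+79.59718 +943.82117 +386.03869]
  H  [-0.34809 +0.32907 +1.00000]
B = K⁻¹H; ‖b₁‖=1.907455, ‖b₂‖=1.907455; λ = 2/(‖b₁‖+‖b₂‖) = 0.524259, sign → tz>0 ⇒ λ=+0.524259
r₁ = λ·B[:,0] = (+0.96450,+0.19086,-0.18249); r₂ = λ·B[:,1] = (-0.15970,+0.97197,+0.17252)
r₃ = r₁×r₂ = (+0.21030,-0.13725,+0.96795); SVD([r₁ r₂ r₃]) → R = UVᵀ:
  R  [+0.96450 -0.15970 +0.21030]
  R  [+0.19086 +0.97197 -0.13725]
  R  [-0.18249 +0.17252 +0.96795]
t = (-0.04360, +0.14683, +0.52426) m
tr R = 2.904432; θ = arccos((tr R − 1)/2) = 0.310385 rad = 17.784°
axis k = ((R−Rᵀ)₃₂, (R−Rᵀ)₁₃, (R−Rᵀ)₂₁) / (2 sinθ) = (+0.507115, +0.643029, +0.573889)
rvec = θ·k = (+0.157401, +0.199586, +0.178127)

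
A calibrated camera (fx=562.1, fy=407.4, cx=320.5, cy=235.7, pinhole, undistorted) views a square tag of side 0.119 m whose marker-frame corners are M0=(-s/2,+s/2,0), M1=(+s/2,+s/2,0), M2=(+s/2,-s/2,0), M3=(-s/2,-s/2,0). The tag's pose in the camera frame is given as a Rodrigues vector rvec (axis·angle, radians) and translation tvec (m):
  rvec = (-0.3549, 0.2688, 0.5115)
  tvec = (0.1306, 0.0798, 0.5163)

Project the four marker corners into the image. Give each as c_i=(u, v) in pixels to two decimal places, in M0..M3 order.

c0=(374.23, 316.12) c1=(495.50, 365.90) c2=(552.66, 280.92) c3=(434.11, 240.11)

Intrinsics K: fx=562.1, fy=407.4, cx=320.5, cy=235.7
Marker side s = 0.119 m; corners in marker frame (Z=0):
  M0 = (-0.0595, +0.0595, 0)
  M1 = (+0.0595, +0.0595, 0)
  M2 = (+0.0595, -0.0595, 0)
  M3 = (-0.0595, -0.0595, 0)
rvec = (-0.3549, 0.2688, 0.5115), |rvec| = θ = 0.67811 rad = 38.853°
Rodrigues: sinθ=0.62733, 1−cosθ=0.22124; R = I + sinθ·[k]× + (1−cosθ)·[k]×²:
    [+0.83936 -0.51909 +0.16133]
    [+0.42729 +0.81352 +0.39447]
    [-0.33601 -0.26217 +0.90464]
t = (0.1306, 0.0798, 0.5163) m
M0: Pc = R·M0+t = (+0.04977, +0.10278, +0.52069); u = 562.1·(+0.04977)/0.52069 + 320.5 = 374.2305, v = 407.4·(+0.10278)/0.52069 + 235.7 = 316.1174
M1: Pc = R·M1+t = (+0.14966, +0.15363, +0.48071); u = 562.1·(+0.14966)/0.48071 + 320.5 = 495.4951, v = 407.4·(+0.15363)/0.48071 + 235.7 = 365.8998
M2: Pc = R·M2+t = (+0.21143, +0.05682, +0.51191); u = 562.1·(+0.21143)/0.51191 + 320.5 = 552.6584, v = 407.4·(+0.05682)/0.51191 + 235.7 = 280.9196
M3: Pc = R·M3+t = (+0.11154, +0.00597, +0.55189); u = 562.1·(+0.11154)/0.55189 + 320.5 = 434.1073, v = 407.4·(+0.00597)/0.55189 + 235.7 = 240.1082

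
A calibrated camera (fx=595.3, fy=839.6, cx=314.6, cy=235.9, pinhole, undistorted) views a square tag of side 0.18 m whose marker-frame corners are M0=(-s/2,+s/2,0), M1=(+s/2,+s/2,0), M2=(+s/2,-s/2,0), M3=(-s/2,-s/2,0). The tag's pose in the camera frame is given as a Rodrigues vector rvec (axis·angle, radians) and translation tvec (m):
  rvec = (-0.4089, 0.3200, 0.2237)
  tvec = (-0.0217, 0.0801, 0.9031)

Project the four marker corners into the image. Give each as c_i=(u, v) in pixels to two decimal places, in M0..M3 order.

Intrinsics K: fx=595.3, fy=839.6, cx=314.6, cy=235.9
Marker side s = 0.18 m; corners in marker frame (Z=0):
  M0 = (-0.0900, +0.0900, 0)
  M1 = (+0.0900, +0.0900, 0)
  M2 = (+0.0900, -0.0900, 0)
  M3 = (-0.0900, -0.0900, 0)
rvec = (-0.4089, 0.3200, 0.2237), |rvec| = θ = 0.56537 rad = 32.393°
Rodrigues: sinθ=0.53573, 1−cosθ=0.15561; R = I + sinθ·[k]× + (1−cosθ)·[k]×²:
    [+0.92579 -0.27567 +0.25869]
    [+0.14827 +0.89424 +0.42231]
    [-0.34775 -0.35261 +0.86875]
t = (-0.0217, 0.0801, 0.9031) m
M0: Pc = R·M0+t = (-0.12983, +0.14724, +0.90266); u = 595.3·(-0.12983)/0.90266 + 314.6 = 228.9771, v = 839.6·(+0.14724)/0.90266 + 235.9 = 372.8509
M1: Pc = R·M1+t = (+0.03681, +0.17393, +0.84007); u = 595.3·(+0.03681)/0.84007 + 314.6 = 340.6852, v = 839.6·(+0.17393)/0.84007 + 235.9 = 409.7296
M2: Pc = R·M2+t = (+0.08643, +0.01296, +0.90354); u = 595.3·(+0.08643)/0.90354 + 314.6 = 371.5457, v = 839.6·(+0.01296)/0.90354 + 235.9 = 247.9454
M3: Pc = R·M3+t = (-0.08021, -0.01373, +0.96613); u = 595.3·(-0.08021)/0.96613 + 314.6 = 265.1769, v = 839.6·(-0.01373)/0.96613 + 235.9 = 223.9714

c0=(228.98, 372.85) c1=(340.69, 409.73) c2=(371.55, 247.95) c3=(265.18, 223.97)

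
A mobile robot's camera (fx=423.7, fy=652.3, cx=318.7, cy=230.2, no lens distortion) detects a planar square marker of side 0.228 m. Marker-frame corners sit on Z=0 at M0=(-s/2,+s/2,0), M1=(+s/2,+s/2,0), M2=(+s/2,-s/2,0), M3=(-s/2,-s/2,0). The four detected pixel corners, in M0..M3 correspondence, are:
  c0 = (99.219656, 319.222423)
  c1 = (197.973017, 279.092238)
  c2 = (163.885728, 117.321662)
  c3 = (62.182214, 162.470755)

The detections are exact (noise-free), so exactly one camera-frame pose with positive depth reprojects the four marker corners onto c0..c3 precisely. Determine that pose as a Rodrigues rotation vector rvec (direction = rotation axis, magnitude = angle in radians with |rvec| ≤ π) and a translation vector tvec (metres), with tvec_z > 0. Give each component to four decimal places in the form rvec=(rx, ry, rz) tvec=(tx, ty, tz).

rvec=(0.1563, 0.0651, -0.2636) tvec=(-0.3963, -0.0123, 0.8927)

Intrinsics K: fx=423.7, fy=652.3, cx=318.7, cy=230.2
Marker side s = 0.228 m; corners in marker frame (Z=0):
  M0 = (-0.1140, +0.1140, 0)
  M1 = (+0.1140, +0.1140, 0)
  M2 = (+0.1140, -0.1140, 0)
  M3 = (-0.1140, -0.1140, 0)
Detected image corners:
  c0 = (99.219656, 319.222423) px
  c1 = (197.973017, 279.092238) px
  c2 = (163.885728, 117.321662) px
  c3 = (62.182214, 162.470755) px
Planar DLT: solve 8×8 A·h = b for H (H[2,2]=1):
  H  [+427.09524 +177.32676 +130.60412]
  H  [-207.59261 +734.10863 +221.23368]
  H  [-0.09466 +0.16268 +1.00000]
B = K⁻¹H; ‖b₁‖=1.120180, ‖b₂‖=1.120180; λ = 2/(‖b₁‖+‖b₂‖) = 0.892714, sign → tz>0 ⇒ λ=+0.892714
r₁ = λ·B[:,0] = (+0.96343,-0.25428,-0.08451); r₂ = λ·B[:,1] = (+0.26438,+0.95342,+0.14523)
r₃ = r₁×r₂ = (+0.04364,-0.16226,+0.98578); SVD([r₁ r₂ r₃]) → R = UVᵀ:
  R  [+0.96343 +0.26438 +0.04364]
  R  [-0.25428 +0.95342 -0.16226]
  R  [-0.08451 +0.14523 +0.98578]
t = (-0.39631, -0.01227, +0.89271) m
tr R = 2.902635; θ = arccos((tr R − 1)/2) = 0.313314 rad = 17.952°
axis k = ((R−Rᵀ)₃₂, (R−Rᵀ)₁₃, (R−Rᵀ)₂₁) / (2 sinθ) = (+0.498832, +0.207885, -0.841398)
rvec = θ·k = (+0.156291, +0.065133, -0.263621)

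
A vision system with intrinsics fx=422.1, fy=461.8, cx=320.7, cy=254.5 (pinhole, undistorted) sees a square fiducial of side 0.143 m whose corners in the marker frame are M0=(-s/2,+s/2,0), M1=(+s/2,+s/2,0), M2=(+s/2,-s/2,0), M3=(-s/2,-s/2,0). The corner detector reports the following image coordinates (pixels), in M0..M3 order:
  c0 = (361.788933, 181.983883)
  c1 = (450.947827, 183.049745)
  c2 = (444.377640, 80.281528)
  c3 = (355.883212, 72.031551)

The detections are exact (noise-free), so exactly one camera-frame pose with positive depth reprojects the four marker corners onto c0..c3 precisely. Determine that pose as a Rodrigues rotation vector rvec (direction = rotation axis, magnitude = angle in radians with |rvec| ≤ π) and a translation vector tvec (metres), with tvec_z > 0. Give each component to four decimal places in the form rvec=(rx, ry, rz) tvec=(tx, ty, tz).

Intrinsics K: fx=422.1, fy=461.8, cx=320.7, cy=254.5
Marker side s = 0.143 m; corners in marker frame (Z=0):
  M0 = (-0.0715, +0.0715, 0)
  M1 = (+0.0715, +0.0715, 0)
  M2 = (+0.0715, -0.0715, 0)
  M3 = (-0.0715, -0.0715, 0)
Detected image corners:
  c0 = (361.788933, 181.983883) px
  c1 = (450.947827, 183.049745) px
  c2 = (444.377640, 80.281528) px
  c3 = (355.883212, 72.031551) px
Planar DLT: solve 8×8 A·h = b for H (H[2,2]=1):
  H  [+813.13764 +9.12428 +404.74216]
  H  [+94.30386 +731.83301 +129.08992]
  H  [+0.47610 -0.08575 +1.00000]
B = K⁻¹H; ‖b₁‖=1.636547, ‖b₂‖=1.636547; λ = 2/(‖b₁‖+‖b₂‖) = 0.611042, sign → tz>0 ⇒ λ=+0.611042
r₁ = λ·B[:,0] = (+0.95609,-0.03554,+0.29092); r₂ = λ·B[:,1] = (+0.05302,+0.99722,-0.05239)
r₃ = r₁×r₂ = (-0.28824,+0.06552,+0.95531); SVD([r₁ r₂ r₃]) → R = UVᵀ:
  R  [+0.95609 +0.05302 -0.28824]
  R  [-0.03554 +0.99722 +0.06552]
  R  [+0.29092 -0.05239 +0.95531]
t = (+0.12166, -0.16594, +0.61104) m
tr R = 2.908619; θ = arccos((tr R − 1)/2) = 0.303456 rad = 17.387°
axis k = ((R−Rᵀ)₃₂, (R−Rᵀ)₁₃, (R−Rᵀ)₂₁) / (2 sinθ) = (-0.197294, -0.969080, -0.148184)
rvec = θ·k = (-0.059870, -0.294073, -0.044967)

rvec=(-0.0599, -0.2941, -0.0450) tvec=(0.1217, -0.1659, 0.6110)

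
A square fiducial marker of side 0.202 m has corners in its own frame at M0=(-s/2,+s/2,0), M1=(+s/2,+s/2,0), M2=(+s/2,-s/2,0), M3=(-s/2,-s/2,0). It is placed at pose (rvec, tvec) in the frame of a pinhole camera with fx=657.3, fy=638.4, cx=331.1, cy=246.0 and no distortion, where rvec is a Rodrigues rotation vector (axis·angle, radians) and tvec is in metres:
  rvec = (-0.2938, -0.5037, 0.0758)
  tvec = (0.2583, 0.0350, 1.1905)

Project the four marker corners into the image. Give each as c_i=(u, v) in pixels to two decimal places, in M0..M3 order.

c0=(431.47, 313.07) c1=(519.77, 323.17) c2=(510.84, 222.32) c3=(426.32, 204.67)

Intrinsics K: fx=657.3, fy=638.4, cx=331.1, cy=246.0
Marker side s = 0.202 m; corners in marker frame (Z=0):
  M0 = (-0.1010, +0.1010, 0)
  M1 = (+0.1010, +0.1010, 0)
  M2 = (+0.1010, -0.1010, 0)
  M3 = (-0.1010, -0.1010, 0)
rvec = (-0.2938, -0.5037, 0.0758), |rvec| = θ = 0.58803 rad = 33.692°
Rodrigues: sinθ=0.55472, 1−cosθ=0.16796; R = I + sinθ·[k]× + (1−cosθ)·[k]×²:
    [+0.87397 +0.00038 -0.48599]
    [+0.14339 +0.95528 +0.25861]
    [+0.46435 -0.29571 +0.83483]
t = (0.2583, 0.0350, 1.1905) m
M0: Pc = R·M0+t = (+0.17007, +0.11700, +1.11373); u = 657.3·(+0.17007)/1.11373 + 331.1 = 431.4700, v = 638.4·(+0.11700)/1.11373 + 246.0 = 313.0655
M1: Pc = R·M1+t = (+0.34661, +0.14597, +1.20753); u = 657.3·(+0.34661)/1.20753 + 331.1 = 519.7706, v = 638.4·(+0.14597)/1.20753 + 246.0 = 323.1694
M2: Pc = R·M2+t = (+0.34653, -0.04700, +1.26727); u = 657.3·(+0.34653)/1.26727 + 331.1 = 510.8379, v = 638.4·(-0.04700)/1.26727 + 246.0 = 222.3229
M3: Pc = R·M3+t = (+0.16999, -0.07597, +1.17347); u = 657.3·(+0.16999)/1.17347 + 331.1 = 426.3180, v = 638.4·(-0.07597)/1.17347 + 246.0 = 204.6724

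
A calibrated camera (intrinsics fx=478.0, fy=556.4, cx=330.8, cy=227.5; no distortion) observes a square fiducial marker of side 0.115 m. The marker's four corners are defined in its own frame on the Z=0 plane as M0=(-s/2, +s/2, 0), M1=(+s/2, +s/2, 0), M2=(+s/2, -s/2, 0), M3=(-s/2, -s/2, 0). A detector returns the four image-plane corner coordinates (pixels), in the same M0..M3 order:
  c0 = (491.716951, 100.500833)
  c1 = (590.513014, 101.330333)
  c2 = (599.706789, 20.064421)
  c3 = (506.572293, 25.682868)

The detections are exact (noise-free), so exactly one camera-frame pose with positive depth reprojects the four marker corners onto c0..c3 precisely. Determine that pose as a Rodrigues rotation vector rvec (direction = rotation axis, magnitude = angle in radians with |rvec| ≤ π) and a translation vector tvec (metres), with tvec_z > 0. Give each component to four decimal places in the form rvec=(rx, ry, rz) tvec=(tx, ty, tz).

Intrinsics K: fx=478.0, fy=556.4, cx=330.8, cy=227.5
Marker side s = 0.115 m; corners in marker frame (Z=0):
  M0 = (-0.0575, +0.0575, 0)
  M1 = (+0.0575, +0.0575, 0)
  M2 = (+0.0575, -0.0575, 0)
  M3 = (-0.0575, -0.0575, 0)
Detected image corners:
  c0 = (491.716951, 100.500833) px
  c1 = (590.513014, 101.330333) px
  c2 = (599.706789, 20.064421) px
  c3 = (506.572293, 25.682868) px
Planar DLT: solve 8×8 A·h = b for H (H[2,2]=1):
  H  [+430.37909 -436.81259 +545.30309]
  H  [-67.41502 +639.96906 +60.58711]
  H  [-0.73702 -0.60536 +1.00000]
B = K⁻¹H; ‖b₁‖=1.601557, ‖b₂‖=1.601557; λ = 2/(‖b₁‖+‖b₂‖) = 0.624392, sign → tz>0 ⇒ λ=+0.624392
r₁ = λ·B[:,0] = (+0.88066,+0.11251,-0.46019); r₂ = λ·B[:,1] = (-0.30901,+0.87272,-0.37798)
r₃ = r₁×r₂ = (+0.35909,+0.47508,+0.80334); SVD([r₁ r₂ r₃]) → R = UVᵀ:
  R  [+0.88066 -0.30901 +0.35909]
  R  [+0.11251 +0.87272 +0.47508]
  R  [-0.46019 -0.37798 +0.80334]
t = (+0.28020, -0.18731, +0.62439) m
tr R = 2.556724; θ = arccos((tr R − 1)/2) = 0.678744 rad = 38.889°
axis k = ((R−Rᵀ)₃₂, (R−Rᵀ)₁₃, (R−Rᵀ)₂₁) / (2 sinθ) = (-0.679386, +0.652487, +0.335702)
rvec = θ·k = (-0.461129, +0.442872, +0.227856)

rvec=(-0.4611, 0.4429, 0.2279) tvec=(0.2802, -0.1873, 0.6244)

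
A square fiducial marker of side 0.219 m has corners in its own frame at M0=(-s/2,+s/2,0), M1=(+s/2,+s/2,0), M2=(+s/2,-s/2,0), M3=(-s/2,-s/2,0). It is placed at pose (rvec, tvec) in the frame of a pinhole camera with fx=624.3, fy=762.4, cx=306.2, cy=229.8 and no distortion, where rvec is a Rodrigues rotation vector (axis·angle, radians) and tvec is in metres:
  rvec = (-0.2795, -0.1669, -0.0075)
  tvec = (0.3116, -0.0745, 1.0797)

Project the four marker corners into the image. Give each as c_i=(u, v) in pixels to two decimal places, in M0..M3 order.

Intrinsics K: fx=624.3, fy=762.4, cx=306.2, cy=229.8
Marker side s = 0.219 m; corners in marker frame (Z=0):
  M0 = (-0.1095, +0.1095, 0)
  M1 = (+0.1095, +0.1095, 0)
  M2 = (+0.1095, -0.1095, 0)
  M3 = (-0.1095, -0.1095, 0)
rvec = (-0.2795, -0.1669, -0.0075), |rvec| = θ = 0.32563 rad = 18.657°
Rodrigues: sinθ=0.31990, 1−cosθ=0.05255; R = I + sinθ·[k]× + (1−cosθ)·[k]×²:
    [+0.98617 +0.03049 -0.16293]
    [+0.01575 +0.96126 +0.27521]
    [+0.16501 -0.27397 +0.94748]
t = (0.3116, -0.0745, 1.0797) m
M0: Pc = R·M0+t = (+0.20695, +0.02903, +1.03163); u = 624.3·(+0.20695)/1.03163 + 306.2 = 431.4391, v = 762.4·(+0.02903)/1.03163 + 229.8 = 251.2559
M1: Pc = R·M1+t = (+0.42292, +0.03248, +1.06777); u = 624.3·(+0.42292)/1.06777 + 306.2 = 553.4738, v = 762.4·(+0.03248)/1.06777 + 229.8 = 252.9927
M2: Pc = R·M2+t = (+0.41625, -0.17803, +1.12777); u = 624.3·(+0.41625)/1.12777 + 306.2 = 536.6225, v = 762.4·(-0.17803)/1.12777 + 229.8 = 109.4452
M3: Pc = R·M3+t = (+0.20028, -0.18148, +1.09163); u = 624.3·(+0.20028)/1.09163 + 306.2 = 420.7373, v = 762.4·(-0.18148)/1.09163 + 229.8 = 103.0520

c0=(431.44, 251.26) c1=(553.47, 252.99) c2=(536.62, 109.45) c3=(420.74, 103.05)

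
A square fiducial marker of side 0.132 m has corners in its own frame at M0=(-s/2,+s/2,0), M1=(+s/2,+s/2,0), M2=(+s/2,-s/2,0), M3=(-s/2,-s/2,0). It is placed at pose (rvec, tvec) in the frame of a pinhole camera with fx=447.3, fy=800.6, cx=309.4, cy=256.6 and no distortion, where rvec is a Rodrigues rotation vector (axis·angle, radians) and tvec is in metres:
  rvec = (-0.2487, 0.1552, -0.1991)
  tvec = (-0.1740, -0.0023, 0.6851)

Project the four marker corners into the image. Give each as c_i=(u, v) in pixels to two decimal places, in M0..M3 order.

Intrinsics K: fx=447.3, fy=800.6, cx=309.4, cy=256.6
Marker side s = 0.132 m; corners in marker frame (Z=0):
  M0 = (-0.0660, +0.0660, 0)
  M1 = (+0.0660, +0.0660, 0)
  M2 = (+0.0660, -0.0660, 0)
  M3 = (-0.0660, -0.0660, 0)
rvec = (-0.2487, 0.1552, -0.1991), |rvec| = θ = 0.35437 rad = 20.304°
Rodrigues: sinθ=0.34700, 1−cosθ=0.06214; R = I + sinθ·[k]× + (1−cosθ)·[k]×²:
    [+0.96847 +0.17586 +0.17647]
    [-0.21406 +0.94978 +0.22824]
    [-0.12747 -0.25882 +0.95748]
t = (-0.1740, -0.0023, 0.6851) m
M0: Pc = R·M0+t = (-0.22631, +0.07451, +0.67643); u = 447.3·(-0.22631)/0.67643 + 309.4 = 159.7479, v = 800.6·(+0.07451)/0.67643 + 256.6 = 344.7914
M1: Pc = R·M1+t = (-0.09847, +0.04626, +0.65960); u = 447.3·(-0.09847)/0.65960 + 309.4 = 242.6213, v = 800.6·(+0.04626)/0.65960 + 256.6 = 312.7458
M2: Pc = R·M2+t = (-0.12169, -0.07911, +0.69377); u = 447.3·(-0.12169)/0.69377 + 309.4 = 230.9430, v = 800.6·(-0.07911)/0.69377 + 256.6 = 165.3042
M3: Pc = R·M3+t = (-0.24953, -0.05086, +0.71060); u = 447.3·(-0.24953)/0.71060 + 309.4 = 152.3304, v = 800.6·(-0.05086)/0.71060 + 256.6 = 199.3004

c0=(159.75, 344.79) c1=(242.62, 312.75) c2=(230.94, 165.30) c3=(152.33, 199.30)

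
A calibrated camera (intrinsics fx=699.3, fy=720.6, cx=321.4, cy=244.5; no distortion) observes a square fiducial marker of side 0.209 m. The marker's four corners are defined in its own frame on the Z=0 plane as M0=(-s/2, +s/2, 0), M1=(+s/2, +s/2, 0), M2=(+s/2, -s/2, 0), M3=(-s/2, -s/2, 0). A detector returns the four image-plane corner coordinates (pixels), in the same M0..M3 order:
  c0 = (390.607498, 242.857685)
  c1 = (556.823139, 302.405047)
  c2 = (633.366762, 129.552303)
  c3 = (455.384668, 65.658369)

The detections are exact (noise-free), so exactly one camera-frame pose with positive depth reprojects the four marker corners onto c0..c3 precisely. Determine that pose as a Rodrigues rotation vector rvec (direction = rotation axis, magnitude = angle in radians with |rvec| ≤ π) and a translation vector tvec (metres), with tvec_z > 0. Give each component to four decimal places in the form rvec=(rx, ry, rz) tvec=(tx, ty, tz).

Intrinsics K: fx=699.3, fy=720.6, cx=321.4, cy=244.5
Marker side s = 0.209 m; corners in marker frame (Z=0):
  M0 = (-0.1045, +0.1045, 0)
  M1 = (+0.1045, +0.1045, 0)
  M2 = (+0.1045, -0.1045, 0)
  M3 = (-0.1045, -0.1045, 0)
Detected image corners:
  c0 = (390.607498, 242.857685) px
  c1 = (556.823139, 302.405047) px
  c2 = (633.366762, 129.552303) px
  c3 = (455.384668, 65.658369) px
Planar DLT: solve 8×8 A·h = b for H (H[2,2]=1):
  H  [+824.01390 -170.94011 +507.86037]
  H  [+295.51742 +898.22970 +188.13112]
  H  [+0.00303 +0.32837 +1.00000]
B = K⁻¹H; ‖b₁‖=1.246018, ‖b₂‖=1.246018; λ = 2/(‖b₁‖+‖b₂‖) = 0.802556, sign → tz>0 ⇒ λ=+0.802556
r₁ = λ·B[:,0] = (+0.94457,+0.32830,+0.00243); r₂ = λ·B[:,1] = (-0.31730,+0.91097,+0.26354)
r₃ = r₁×r₂ = (+0.08431,-0.24970,+0.96465); SVD([r₁ r₂ r₃]) → R = UVᵀ:
  R  [+0.94457 -0.31730 +0.08431]
  R  [+0.32830 +0.91097 -0.24970]
  R  [+0.00243 +0.26354 +0.96465]
t = (+0.21399, -0.06278, +0.80256) m
tr R = 2.820185; θ = arccos((tr R − 1)/2) = 0.427289 rad = 24.482°
axis k = ((R−Rᵀ)₃₂, (R−Rᵀ)₁₃, (R−Rᵀ)₂₁) / (2 sinθ) = (+0.619247, +0.098792, +0.778957)
rvec = θ·k = (+0.264597, +0.042213, +0.332840)

rvec=(0.2646, 0.0422, 0.3328) tvec=(0.2140, -0.0628, 0.8026)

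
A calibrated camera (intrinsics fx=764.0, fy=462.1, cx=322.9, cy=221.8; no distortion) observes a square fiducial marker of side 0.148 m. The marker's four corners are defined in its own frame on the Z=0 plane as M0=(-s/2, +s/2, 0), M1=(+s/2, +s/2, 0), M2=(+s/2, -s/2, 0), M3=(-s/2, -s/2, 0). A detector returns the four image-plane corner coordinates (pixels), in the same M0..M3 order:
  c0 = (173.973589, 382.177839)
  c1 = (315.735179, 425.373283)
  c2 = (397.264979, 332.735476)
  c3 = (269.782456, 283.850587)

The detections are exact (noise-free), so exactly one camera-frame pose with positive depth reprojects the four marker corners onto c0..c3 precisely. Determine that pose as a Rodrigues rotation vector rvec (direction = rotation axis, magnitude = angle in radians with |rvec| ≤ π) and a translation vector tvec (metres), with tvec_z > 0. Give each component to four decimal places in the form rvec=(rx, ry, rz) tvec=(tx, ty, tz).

Intrinsics K: fx=764.0, fy=462.1, cx=322.9, cy=221.8
Marker side s = 0.148 m; corners in marker frame (Z=0):
  M0 = (-0.0740, +0.0740, 0)
  M1 = (+0.0740, +0.0740, 0)
  M2 = (+0.0740, -0.0740, 0)
  M3 = (-0.0740, -0.0740, 0)
Detected image corners:
  c0 = (173.973589, 382.177839) px
  c1 = (315.735179, 425.373283) px
  c2 = (397.264979, 332.735476) px
  c3 = (269.782456, 283.850587) px
Planar DLT: solve 8×8 A·h = b for H (H[2,2]=1):
  H  [+1072.59773 -696.18529 +293.14167]
  H  [+513.73933 +522.34376 +355.79101]
  H  [+0.56784 -0.34267 +1.00000]
B = K⁻¹H; ‖b₁‖=1.543187, ‖b₂‖=1.543187; λ = 2/(‖b₁‖+‖b₂‖) = 0.648010, sign → tz>0 ⇒ λ=+0.648010
r₁ = λ·B[:,0] = (+0.75424,+0.54381,+0.36796); r₂ = λ·B[:,1] = (-0.49664,+0.83907,-0.22205)
r₃ = r₁×r₂ = (-0.42950,-0.01527,+0.90294); SVD([r₁ r₂ r₃]) → R = UVᵀ:
  R  [+0.75424 -0.49664 -0.42950]
  R  [+0.54381 +0.83907 -0.01527]
  R  [+0.36796 -0.22205 +0.90294]
t = (-0.02524, +0.18790, +0.64801) m
tr R = 2.496246; θ = arccos((tr R − 1)/2) = 0.725567 rad = 41.572°
axis k = ((R−Rᵀ)₃₂, (R−Rᵀ)₁₃, (R−Rᵀ)₂₁) / (2 sinθ) = (-0.155814, -0.600900, +0.783991)
rvec = θ·k = (-0.113053, -0.435993, +0.568838)

rvec=(-0.1131, -0.4360, 0.5688) tvec=(-0.0252, 0.1879, 0.6480)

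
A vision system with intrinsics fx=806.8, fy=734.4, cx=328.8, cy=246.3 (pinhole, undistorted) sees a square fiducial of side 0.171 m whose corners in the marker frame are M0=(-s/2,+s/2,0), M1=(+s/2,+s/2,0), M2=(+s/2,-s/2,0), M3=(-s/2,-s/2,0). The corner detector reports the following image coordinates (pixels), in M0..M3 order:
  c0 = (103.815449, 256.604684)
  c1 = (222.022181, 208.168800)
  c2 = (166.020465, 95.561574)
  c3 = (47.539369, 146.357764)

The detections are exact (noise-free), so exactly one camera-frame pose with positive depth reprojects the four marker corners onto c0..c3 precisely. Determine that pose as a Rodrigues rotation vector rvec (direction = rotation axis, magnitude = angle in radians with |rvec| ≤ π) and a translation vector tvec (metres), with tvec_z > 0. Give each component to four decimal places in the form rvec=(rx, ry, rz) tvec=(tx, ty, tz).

rvec=(0.0820, 0.0865, -0.4153) tvec=(-0.2491, -0.0974, 1.0343)

Intrinsics K: fx=806.8, fy=734.4, cx=328.8, cy=246.3
Marker side s = 0.171 m; corners in marker frame (Z=0):
  M0 = (-0.0855, +0.0855, 0)
  M1 = (+0.0855, +0.0855, 0)
  M2 = (+0.0855, -0.0855, 0)
  M3 = (-0.0855, -0.0855, 0)
Detected image corners:
  c0 = (103.815449, 256.604684) px
  c1 = (222.022181, 208.168800) px
  c2 = (166.020465, 95.561574) px
  c3 = (47.539369, 146.357764) px
Planar DLT: solve 8×8 A·h = b for H (H[2,2]=1):
  H  [+678.94640 +336.35592 +134.50046]
  H  [-307.30515 +662.11172 +177.16398]
  H  [-0.09729 +0.05971 +1.00000]
B = K⁻¹H; ‖b₁‖=0.966847, ‖b₂‖=0.966847; λ = 2/(‖b₁‖+‖b₂‖) = 1.034289, sign → tz>0 ⇒ λ=+1.034289
r₁ = λ·B[:,0] = (+0.91139,-0.39905,-0.10062); r₂ = λ·B[:,1] = (+0.40603,+0.91177,+0.06176)
r₃ = r₁×r₂ = (+0.06710,-0.09714,+0.99301); SVD([r₁ r₂ r₃]) → R = UVᵀ:
  R  [+0.91139 +0.40603 +0.06710]
  R  [-0.39905 +0.91177 -0.09714]
  R  [-0.10062 +0.06176 +0.99301]
t = (-0.24909, -0.09737, +1.03429) m
tr R = 2.816171; θ = arccos((tr R − 1)/2) = 0.432107 rad = 24.758°
axis k = ((R−Rᵀ)₃₂, (R−Rᵀ)₁₃, (R−Rᵀ)₂₁) / (2 sinθ) = (+0.189709, +0.200253, -0.961202)
rvec = θ·k = (+0.081975, +0.086531, -0.415342)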